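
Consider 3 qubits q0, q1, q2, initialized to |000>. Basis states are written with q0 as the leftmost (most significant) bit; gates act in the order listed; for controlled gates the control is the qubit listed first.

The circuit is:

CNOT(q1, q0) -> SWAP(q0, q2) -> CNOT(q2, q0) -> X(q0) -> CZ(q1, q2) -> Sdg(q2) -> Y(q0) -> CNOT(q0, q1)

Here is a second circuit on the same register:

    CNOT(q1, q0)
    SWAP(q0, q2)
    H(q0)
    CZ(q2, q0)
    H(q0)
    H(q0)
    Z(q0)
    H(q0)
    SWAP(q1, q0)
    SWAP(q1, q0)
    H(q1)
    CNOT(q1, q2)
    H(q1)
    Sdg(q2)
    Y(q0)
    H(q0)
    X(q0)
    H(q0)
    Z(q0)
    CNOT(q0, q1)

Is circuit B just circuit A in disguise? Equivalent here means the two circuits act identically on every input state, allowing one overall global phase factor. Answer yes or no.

No — the two circuits implement different unitaries, even allowing a global phase.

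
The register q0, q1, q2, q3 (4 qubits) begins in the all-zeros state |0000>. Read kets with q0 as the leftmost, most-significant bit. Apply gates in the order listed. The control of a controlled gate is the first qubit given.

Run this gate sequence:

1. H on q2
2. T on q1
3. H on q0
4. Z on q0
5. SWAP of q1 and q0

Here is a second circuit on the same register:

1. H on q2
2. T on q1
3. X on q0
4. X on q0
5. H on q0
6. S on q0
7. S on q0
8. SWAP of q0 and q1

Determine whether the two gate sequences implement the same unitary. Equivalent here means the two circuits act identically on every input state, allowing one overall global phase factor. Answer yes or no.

Yes: on every input state the two circuits agree up to one overall phase factor.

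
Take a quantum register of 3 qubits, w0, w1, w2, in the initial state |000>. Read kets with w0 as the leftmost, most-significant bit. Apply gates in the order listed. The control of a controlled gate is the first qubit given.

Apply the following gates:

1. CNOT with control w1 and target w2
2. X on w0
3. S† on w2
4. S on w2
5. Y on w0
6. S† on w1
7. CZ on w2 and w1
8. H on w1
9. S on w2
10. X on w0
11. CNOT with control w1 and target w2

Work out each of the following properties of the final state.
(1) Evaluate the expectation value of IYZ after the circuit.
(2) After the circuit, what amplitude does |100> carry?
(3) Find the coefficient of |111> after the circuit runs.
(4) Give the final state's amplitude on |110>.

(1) In the final state, IYZ has expectation 0.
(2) The final state's coefficient on |100> equals -sqrt(2)*I/2.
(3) The amplitude on |111> is -sqrt(2)*I/2.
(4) |110> carries amplitude 0 in the final state.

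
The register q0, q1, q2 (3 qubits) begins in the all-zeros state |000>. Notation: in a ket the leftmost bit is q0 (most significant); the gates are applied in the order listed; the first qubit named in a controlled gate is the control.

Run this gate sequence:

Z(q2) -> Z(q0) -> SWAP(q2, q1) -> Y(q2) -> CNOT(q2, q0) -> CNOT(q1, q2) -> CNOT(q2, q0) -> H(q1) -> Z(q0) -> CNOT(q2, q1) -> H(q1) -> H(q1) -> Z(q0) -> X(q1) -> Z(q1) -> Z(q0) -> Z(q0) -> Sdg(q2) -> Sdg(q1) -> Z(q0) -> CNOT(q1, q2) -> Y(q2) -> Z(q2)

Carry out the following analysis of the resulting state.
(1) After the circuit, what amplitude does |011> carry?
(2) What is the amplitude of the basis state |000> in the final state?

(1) |011> carries amplitude sqrt(2)/2 in the final state.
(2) The amplitude on |000> is -sqrt(2)*I/2.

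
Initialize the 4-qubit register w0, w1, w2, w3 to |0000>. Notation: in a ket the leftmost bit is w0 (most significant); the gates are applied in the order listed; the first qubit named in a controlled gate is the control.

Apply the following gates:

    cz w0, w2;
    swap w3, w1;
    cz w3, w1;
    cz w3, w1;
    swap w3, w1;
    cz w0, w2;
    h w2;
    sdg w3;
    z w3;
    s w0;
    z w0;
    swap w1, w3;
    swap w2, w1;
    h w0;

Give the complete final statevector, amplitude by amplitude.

After the circuit, the state carries amplitude 1/2 on |0000>, 1/2 on |0100>, 1/2 on |1000>, 1/2 on |1100>, and 0 on every other basis state. Key observation: gates 1-6 undo each other exactly, leaving only the rest of the circuit to track.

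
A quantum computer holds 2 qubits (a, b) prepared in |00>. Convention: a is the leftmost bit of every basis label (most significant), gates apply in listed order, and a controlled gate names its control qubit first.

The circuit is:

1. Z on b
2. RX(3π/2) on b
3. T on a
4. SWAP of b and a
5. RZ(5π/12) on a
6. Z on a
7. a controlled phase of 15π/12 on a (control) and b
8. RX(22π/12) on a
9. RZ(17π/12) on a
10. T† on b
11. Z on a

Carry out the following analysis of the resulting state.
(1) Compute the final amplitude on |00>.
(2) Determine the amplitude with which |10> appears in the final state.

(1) |00> carries amplitude -sqrt(3)*I/4 - sqrt(3)*exp(I*pi/12)/4 - exp(I*pi/12)/4 + I/4 in the final state.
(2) |10> carries amplitude -1/4 + sqrt(3)/4 - sqrt(3)*exp(5*I*pi/12)/4 - exp(5*I*pi/12)/4 in the final state.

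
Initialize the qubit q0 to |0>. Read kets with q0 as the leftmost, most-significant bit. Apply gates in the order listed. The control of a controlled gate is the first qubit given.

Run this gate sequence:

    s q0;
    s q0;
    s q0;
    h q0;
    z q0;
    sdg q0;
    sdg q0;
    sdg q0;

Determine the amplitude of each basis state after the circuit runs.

The final amplitudes are sqrt(2)/2 on |0>, -sqrt(2)*I/2 on |1>.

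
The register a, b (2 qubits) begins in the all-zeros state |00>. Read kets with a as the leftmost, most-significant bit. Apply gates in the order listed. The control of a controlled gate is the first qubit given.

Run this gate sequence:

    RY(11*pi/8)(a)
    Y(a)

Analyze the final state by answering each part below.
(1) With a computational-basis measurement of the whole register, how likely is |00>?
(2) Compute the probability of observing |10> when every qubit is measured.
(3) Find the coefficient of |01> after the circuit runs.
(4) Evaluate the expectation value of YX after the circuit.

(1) A full measurement returns |00> with probability sin(5*pi/16)**2.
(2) The probability of measuring |10> is cos(5*pi/16)**2.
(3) The amplitude on |01> is 0.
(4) In the final state, YX has expectation 0.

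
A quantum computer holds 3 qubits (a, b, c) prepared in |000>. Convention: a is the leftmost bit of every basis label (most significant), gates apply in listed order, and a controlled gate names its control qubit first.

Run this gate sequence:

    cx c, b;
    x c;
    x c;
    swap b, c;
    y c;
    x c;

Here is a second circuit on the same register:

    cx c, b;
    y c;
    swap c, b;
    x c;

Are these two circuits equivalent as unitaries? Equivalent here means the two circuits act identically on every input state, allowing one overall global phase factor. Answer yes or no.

No — the two circuits implement different unitaries, even allowing a global phase.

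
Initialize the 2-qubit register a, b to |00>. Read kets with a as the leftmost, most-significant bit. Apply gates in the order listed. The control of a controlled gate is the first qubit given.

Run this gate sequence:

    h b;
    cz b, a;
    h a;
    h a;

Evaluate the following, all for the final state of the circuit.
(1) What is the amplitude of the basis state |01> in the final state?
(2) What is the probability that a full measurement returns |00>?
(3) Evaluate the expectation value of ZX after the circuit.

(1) The amplitude on |01> is sqrt(2)/2. Key observation: gates 3-4 undo each other exactly, leaving only the rest of the circuit to track.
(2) The probability of measuring |00> is 1/2.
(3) The observable ZX averages to 1.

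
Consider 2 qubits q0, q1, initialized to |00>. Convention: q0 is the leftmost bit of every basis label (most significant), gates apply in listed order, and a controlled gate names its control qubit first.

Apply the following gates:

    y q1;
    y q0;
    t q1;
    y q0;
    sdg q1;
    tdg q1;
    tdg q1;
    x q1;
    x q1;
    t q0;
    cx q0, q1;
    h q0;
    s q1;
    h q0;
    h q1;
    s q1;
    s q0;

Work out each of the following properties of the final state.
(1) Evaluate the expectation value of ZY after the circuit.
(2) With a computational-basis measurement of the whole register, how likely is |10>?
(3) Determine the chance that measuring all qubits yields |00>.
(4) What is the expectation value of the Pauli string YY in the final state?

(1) The observable ZY averages to -1.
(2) The probability of measuring |10> is 0.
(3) The probability of measuring |00> is 1/2.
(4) The observable YY averages to 0.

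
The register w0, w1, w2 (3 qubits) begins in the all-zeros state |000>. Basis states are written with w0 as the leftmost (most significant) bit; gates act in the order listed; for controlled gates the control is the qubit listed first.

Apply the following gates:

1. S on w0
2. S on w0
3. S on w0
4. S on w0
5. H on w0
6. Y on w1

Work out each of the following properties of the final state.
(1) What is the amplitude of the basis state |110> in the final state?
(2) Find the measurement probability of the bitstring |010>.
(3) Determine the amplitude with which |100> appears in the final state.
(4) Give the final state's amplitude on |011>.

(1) The final state's coefficient on |110> equals sqrt(2)*I/2. Key observation: steps 1-4 multiply out to the identity, so the circuit reduces to the remaining gates.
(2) A full measurement returns |010> with probability 1/2.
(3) The final state's coefficient on |100> equals 0.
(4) The final state's coefficient on |011> equals 0.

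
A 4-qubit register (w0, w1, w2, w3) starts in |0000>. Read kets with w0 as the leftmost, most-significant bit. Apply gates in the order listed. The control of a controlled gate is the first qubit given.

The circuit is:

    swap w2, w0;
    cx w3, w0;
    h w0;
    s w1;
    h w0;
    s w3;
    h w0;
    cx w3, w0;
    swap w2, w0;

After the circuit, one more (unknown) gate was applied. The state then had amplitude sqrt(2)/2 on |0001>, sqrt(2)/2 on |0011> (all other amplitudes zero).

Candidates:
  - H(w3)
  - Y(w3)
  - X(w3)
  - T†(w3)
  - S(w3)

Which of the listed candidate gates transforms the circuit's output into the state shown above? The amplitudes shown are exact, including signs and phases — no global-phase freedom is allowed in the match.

The unique candidate consistent with the amplitudes is X(w3).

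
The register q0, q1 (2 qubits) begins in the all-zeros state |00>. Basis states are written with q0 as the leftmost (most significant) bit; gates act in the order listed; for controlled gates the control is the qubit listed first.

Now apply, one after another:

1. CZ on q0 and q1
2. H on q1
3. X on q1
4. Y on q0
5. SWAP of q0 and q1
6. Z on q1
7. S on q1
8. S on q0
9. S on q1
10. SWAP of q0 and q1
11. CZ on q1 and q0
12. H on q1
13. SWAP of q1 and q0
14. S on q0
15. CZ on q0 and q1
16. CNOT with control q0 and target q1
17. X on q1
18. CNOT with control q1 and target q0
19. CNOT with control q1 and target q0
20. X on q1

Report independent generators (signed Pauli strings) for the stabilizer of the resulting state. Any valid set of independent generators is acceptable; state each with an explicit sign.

The final state is stabilized by the group generated by +XX, -ZZ; other independent generating sets are equally valid. Key observation: steps 17-20 multiply out to the identity, so the circuit reduces to the remaining gates.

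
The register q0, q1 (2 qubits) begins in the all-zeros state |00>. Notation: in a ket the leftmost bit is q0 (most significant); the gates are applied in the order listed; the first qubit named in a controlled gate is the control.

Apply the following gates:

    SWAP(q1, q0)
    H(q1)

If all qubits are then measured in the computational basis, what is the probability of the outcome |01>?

The probability of measuring |01> is 1/2.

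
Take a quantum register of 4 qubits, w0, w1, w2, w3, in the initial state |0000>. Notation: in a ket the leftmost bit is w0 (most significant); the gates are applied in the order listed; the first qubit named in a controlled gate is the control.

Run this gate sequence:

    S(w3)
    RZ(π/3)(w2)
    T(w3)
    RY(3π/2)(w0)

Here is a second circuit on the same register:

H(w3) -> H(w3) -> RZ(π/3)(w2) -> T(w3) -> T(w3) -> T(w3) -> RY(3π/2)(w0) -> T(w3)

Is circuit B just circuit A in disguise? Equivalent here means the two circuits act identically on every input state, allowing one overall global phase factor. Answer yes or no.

No: there is an input state on which the two circuits produce genuinely different outputs (not merely differing by a phase).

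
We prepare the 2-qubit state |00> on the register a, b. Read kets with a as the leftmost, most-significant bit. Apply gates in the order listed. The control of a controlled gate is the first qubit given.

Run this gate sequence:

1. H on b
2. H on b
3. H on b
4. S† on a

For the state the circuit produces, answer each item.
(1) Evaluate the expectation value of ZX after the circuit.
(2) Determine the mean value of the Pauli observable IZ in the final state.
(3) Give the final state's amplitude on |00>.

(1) The expectation value of ZX is 1. Key observation: steps 2-3 multiply out to the identity, so the circuit reduces to the remaining gates.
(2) The expectation value of IZ is 0.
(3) The final state's coefficient on |00> equals sqrt(2)/2.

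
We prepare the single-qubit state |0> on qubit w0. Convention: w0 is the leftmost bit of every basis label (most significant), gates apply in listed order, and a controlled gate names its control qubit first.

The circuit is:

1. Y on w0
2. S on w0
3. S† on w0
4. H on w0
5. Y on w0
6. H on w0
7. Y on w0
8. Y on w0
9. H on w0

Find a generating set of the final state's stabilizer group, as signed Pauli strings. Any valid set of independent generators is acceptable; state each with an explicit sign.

One valid set of independent stabilizer generators is +X (any independent generating set of the same group is equally correct). Key observation: the block from step 6 through step 9 cancels to the identity and can be dropped.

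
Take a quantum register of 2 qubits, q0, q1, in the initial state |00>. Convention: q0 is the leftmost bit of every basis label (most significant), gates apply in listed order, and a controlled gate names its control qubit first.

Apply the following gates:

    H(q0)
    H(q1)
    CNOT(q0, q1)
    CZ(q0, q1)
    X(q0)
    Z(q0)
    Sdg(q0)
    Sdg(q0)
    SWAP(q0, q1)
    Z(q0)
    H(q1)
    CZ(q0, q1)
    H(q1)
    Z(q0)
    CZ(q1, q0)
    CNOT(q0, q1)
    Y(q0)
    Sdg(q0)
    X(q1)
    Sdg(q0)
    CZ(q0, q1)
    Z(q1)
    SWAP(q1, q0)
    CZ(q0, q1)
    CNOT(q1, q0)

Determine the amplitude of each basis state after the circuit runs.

The final amplitudes are -I/2 on |00>, I/2 on |01>, I/2 on |10>, -I/2 on |11>.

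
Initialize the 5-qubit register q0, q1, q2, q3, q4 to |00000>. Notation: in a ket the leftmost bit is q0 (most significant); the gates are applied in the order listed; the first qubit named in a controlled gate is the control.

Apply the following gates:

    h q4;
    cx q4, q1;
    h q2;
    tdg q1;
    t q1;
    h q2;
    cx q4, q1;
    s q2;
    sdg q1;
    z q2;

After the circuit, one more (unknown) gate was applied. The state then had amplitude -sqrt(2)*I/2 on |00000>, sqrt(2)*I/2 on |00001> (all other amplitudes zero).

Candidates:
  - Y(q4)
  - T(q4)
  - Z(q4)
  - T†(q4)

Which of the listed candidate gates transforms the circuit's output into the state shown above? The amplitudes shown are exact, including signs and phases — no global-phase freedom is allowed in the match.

The applied gate was Y(q4). Key observation: gates 2-7 undo each other exactly, leaving only the rest of the circuit to track.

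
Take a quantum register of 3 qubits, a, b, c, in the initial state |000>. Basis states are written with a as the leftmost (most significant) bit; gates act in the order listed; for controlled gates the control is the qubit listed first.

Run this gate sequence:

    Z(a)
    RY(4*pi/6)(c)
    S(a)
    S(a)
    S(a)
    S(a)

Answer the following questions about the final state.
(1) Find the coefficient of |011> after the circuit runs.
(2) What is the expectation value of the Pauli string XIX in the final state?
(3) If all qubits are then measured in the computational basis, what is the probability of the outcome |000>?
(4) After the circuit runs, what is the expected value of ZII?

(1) |011> carries amplitude 0 in the final state. Key observation: gates 3-6 undo each other exactly, leaving only the rest of the circuit to track.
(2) The expectation value of XIX is 0.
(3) Outcome |000> occurs with probability 1/4.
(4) The expectation value of ZII is 1.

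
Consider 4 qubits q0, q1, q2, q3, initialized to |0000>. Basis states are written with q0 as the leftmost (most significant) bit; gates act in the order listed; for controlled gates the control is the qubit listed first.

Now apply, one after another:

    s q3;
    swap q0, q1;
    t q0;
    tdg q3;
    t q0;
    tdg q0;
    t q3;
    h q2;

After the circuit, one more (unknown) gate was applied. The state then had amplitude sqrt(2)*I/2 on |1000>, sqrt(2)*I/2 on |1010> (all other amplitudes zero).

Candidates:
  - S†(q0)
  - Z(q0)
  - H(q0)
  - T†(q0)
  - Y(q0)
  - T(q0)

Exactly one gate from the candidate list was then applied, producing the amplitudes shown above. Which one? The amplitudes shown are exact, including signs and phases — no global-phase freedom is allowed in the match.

It was Y(q0) that produced the state shown. Key observation: the block from step 4 through step 7 cancels to the identity and can be dropped.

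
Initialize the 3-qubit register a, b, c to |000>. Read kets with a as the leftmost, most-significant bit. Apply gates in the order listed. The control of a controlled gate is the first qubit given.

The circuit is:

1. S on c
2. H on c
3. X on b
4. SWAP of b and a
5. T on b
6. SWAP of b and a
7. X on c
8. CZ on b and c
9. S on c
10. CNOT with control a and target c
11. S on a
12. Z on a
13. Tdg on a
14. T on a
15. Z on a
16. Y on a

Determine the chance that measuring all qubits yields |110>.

Outcome |110> occurs with probability 1/2. Key observation: steps 12-15 multiply out to the identity, so the circuit reduces to the remaining gates.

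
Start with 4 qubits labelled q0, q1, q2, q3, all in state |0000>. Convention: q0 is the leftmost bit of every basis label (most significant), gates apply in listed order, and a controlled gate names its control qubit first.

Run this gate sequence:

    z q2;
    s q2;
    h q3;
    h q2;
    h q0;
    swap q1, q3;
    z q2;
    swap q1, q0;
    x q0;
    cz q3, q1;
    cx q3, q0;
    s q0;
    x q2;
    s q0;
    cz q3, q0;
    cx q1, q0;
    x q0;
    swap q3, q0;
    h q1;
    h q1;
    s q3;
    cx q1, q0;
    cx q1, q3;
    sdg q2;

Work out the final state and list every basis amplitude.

The resulting statevector has amplitude sqrt(2)/4 on |0000>, -sqrt(2)*I/4 on |0001>, sqrt(2)*I/4 on |0010>, sqrt(2)/4 on |0011>, 0 on |0100>, 0 on |0101>, 0 on |0110>, 0 on |0111>, 0 on |1000>, 0 on |1001>, 0 on |1010>, 0 on |1011>, sqrt(2)*I/4 on |1100>, -sqrt(2)/4 on |1101>, -sqrt(2)/4 on |1110>, -sqrt(2)*I/4 on |1111>.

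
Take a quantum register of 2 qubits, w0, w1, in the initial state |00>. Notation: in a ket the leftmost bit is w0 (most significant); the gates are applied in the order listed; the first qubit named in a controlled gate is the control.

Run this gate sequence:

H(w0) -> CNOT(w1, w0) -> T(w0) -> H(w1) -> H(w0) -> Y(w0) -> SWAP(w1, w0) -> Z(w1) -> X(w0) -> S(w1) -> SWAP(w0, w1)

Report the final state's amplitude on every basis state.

After the circuit, the state carries amplitude sqrt(2)*(-I + exp(3*I*pi/4))/4 on |00>, sqrt(2)*(-I + exp(3*I*pi/4))/4 on |01>, sqrt(2)*(1 + exp(I*pi/4))/4 on |10>, sqrt(2)*(1 + exp(I*pi/4))/4 on |11>.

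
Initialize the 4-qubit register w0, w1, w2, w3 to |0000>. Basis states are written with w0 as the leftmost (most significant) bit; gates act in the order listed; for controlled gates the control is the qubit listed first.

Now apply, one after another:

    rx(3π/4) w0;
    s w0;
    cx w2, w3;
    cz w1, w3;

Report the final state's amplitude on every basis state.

The resulting statevector has amplitude sqrt(2 - sqrt(2))/2 on |0000>, sqrt(sqrt(2) + 2)/2 on |1000>, and 0 on every other basis state.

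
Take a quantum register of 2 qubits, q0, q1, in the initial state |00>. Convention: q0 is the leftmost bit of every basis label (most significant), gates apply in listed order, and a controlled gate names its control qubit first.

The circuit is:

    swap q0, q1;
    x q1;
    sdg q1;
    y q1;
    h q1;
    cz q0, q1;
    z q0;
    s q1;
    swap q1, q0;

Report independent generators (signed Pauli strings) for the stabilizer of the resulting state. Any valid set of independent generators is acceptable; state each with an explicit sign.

The final state is stabilized by the group generated by +YI, +IZ; other independent generating sets are equally valid.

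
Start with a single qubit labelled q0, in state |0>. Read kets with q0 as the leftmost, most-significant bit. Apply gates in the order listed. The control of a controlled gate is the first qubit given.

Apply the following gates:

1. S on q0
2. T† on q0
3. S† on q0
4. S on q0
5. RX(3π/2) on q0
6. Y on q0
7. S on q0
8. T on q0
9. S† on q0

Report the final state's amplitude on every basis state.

The resulting statevector has amplitude -sqrt(2)/2 on |0>, -sqrt(2)*exp(3*I*pi/4)/2 on |1>.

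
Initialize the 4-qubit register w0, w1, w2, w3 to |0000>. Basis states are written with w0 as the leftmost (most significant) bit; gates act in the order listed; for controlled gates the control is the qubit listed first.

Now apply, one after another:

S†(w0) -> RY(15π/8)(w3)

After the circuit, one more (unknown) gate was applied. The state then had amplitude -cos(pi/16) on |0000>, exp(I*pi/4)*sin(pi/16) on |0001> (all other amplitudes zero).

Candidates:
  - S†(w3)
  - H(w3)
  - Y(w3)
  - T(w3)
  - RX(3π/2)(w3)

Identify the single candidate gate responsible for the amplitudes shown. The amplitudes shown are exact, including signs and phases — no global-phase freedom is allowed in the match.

The unique candidate consistent with the amplitudes is T(w3).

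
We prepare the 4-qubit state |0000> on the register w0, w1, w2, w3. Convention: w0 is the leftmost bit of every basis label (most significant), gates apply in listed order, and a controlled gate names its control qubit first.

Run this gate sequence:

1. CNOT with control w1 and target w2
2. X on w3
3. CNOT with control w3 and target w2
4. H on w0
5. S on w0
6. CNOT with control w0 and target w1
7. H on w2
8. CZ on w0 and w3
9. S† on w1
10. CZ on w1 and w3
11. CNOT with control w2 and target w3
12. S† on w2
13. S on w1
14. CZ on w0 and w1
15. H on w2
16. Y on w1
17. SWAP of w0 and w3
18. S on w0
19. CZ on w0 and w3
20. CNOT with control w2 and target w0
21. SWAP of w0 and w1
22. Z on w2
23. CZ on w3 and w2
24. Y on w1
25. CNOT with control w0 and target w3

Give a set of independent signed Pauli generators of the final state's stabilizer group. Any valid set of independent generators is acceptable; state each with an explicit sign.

The stabilizer group can be generated by +YZII, +ZXZI, +IZXI, -IIIZ, among other valid generating sets.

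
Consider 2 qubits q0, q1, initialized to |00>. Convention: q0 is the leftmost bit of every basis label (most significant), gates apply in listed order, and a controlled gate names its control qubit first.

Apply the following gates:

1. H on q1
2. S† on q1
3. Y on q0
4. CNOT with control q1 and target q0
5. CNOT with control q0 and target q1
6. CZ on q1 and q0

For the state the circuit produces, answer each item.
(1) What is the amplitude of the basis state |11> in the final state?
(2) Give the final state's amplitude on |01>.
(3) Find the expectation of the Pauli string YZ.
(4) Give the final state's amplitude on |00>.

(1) The final state's coefficient on |11> equals -sqrt(2)*I/2.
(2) The amplitude on |01> is sqrt(2)/2.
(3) In the final state, YZ has expectation 1.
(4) The amplitude on |00> is 0.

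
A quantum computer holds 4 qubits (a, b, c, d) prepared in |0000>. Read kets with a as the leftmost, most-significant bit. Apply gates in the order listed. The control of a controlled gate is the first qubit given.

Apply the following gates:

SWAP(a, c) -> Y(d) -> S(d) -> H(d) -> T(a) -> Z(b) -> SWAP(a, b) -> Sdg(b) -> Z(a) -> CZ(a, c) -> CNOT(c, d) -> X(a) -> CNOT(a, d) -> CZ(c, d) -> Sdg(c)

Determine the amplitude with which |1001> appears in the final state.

|1001> carries amplitude -sqrt(2)/2 in the final state.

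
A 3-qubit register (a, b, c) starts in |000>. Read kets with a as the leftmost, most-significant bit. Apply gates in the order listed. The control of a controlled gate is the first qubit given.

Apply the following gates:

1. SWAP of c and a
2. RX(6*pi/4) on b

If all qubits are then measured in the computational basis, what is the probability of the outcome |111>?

A full measurement returns |111> with probability 0.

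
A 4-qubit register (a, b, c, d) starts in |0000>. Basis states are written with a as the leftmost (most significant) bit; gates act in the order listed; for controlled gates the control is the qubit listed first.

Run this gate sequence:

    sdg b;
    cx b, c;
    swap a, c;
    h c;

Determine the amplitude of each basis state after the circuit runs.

After the circuit, the state carries amplitude sqrt(2)/2 on |0000>, sqrt(2)/2 on |0010>, and 0 on every other basis state.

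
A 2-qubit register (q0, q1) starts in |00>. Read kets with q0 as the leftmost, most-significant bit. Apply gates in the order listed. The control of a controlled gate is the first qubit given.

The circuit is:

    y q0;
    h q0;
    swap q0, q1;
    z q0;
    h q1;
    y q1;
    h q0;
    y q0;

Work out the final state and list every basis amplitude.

After the circuit, the state carries amplitude -sqrt(2)*I/2 on |00>, 0 on |01>, sqrt(2)*I/2 on |10>, 0 on |11>.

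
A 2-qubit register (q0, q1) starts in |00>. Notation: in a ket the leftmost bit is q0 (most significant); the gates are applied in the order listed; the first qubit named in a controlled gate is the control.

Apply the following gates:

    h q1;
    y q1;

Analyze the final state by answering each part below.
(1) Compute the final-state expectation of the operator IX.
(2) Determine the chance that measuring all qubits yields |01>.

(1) The expectation value of IX is -1.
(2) Outcome |01> occurs with probability 1/2.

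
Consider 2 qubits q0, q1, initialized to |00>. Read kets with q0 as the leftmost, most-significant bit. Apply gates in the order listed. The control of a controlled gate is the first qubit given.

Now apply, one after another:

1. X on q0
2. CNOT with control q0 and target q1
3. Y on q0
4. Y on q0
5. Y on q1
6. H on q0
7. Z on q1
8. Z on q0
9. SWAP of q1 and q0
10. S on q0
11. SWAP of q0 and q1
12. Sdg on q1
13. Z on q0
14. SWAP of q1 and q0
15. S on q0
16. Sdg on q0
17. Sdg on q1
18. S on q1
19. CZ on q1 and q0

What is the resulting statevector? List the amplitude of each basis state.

After the circuit, the state carries amplitude -sqrt(2)*I/2 on |00>, sqrt(2)*I/2 on |01>, 0 on |10>, 0 on |11>. Key observation: the block from step 15 through step 16 cancels to the identity and can be dropped.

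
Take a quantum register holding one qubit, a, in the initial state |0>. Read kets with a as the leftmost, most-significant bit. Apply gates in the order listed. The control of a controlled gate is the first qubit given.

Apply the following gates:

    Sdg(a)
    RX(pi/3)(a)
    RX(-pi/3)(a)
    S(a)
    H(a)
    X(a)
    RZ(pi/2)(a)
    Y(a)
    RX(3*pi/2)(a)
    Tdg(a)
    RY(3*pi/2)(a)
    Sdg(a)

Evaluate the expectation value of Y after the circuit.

The observable Y averages to -1. Key observation: the block from step 1 through step 4 cancels to the identity and can be dropped.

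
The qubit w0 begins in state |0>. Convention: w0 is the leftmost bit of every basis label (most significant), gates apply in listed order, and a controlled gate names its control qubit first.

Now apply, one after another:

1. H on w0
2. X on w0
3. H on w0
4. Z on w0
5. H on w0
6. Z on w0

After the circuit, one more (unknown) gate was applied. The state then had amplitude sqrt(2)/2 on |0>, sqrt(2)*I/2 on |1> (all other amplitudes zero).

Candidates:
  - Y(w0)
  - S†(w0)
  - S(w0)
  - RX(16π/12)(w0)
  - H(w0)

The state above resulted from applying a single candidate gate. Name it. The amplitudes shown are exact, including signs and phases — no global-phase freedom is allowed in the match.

It was S†(w0) that produced the state shown. Key observation: steps 1-4 multiply out to the identity, so the circuit reduces to the remaining gates.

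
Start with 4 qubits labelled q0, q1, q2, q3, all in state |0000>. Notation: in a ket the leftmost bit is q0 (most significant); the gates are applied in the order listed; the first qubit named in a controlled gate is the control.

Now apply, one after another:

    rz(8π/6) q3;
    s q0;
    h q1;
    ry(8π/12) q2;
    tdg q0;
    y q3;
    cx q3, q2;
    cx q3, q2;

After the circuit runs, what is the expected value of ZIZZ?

The observable ZIZZ averages to 1/2.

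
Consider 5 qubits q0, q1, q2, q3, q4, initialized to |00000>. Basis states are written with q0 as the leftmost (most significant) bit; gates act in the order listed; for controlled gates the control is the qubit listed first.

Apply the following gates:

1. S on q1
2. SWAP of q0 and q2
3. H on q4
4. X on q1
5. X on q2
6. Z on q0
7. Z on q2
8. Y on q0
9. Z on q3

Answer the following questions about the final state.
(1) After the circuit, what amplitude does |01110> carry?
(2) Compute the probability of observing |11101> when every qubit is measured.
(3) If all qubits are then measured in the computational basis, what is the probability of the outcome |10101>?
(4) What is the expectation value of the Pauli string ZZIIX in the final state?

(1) The amplitude on |01110> is 0.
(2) Outcome |11101> occurs with probability 1/2.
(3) The probability of measuring |10101> is 0.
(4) The observable ZZIIX averages to 1.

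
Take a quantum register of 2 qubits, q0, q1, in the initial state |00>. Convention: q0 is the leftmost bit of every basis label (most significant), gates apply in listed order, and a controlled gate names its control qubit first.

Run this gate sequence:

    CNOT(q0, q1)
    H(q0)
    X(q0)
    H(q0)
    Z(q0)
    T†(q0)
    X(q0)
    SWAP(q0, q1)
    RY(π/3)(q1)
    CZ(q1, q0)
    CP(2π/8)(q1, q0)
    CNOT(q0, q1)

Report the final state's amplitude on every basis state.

After the circuit, the state carries amplitude -1/2 on |00>, sqrt(3)/2 on |01>, 0 on |10>, 0 on |11>. Key observation: the block from step 2 through step 5 cancels to the identity and can be dropped.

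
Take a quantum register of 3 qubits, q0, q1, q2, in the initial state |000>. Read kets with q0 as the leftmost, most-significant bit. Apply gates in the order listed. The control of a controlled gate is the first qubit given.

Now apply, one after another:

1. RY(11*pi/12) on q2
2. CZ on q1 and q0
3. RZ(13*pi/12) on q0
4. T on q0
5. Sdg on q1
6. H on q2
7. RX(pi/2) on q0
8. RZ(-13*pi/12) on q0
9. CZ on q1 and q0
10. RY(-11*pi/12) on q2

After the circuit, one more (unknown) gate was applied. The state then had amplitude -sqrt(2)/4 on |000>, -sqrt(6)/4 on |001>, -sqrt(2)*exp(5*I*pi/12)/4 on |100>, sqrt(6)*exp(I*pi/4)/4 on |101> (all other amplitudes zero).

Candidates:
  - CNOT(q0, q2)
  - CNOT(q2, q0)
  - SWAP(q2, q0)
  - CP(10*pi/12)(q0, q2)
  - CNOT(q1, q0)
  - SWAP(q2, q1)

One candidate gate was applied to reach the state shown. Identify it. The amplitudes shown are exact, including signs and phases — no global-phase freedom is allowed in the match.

It was CP(10*pi/12)(q0, q2) that produced the state shown.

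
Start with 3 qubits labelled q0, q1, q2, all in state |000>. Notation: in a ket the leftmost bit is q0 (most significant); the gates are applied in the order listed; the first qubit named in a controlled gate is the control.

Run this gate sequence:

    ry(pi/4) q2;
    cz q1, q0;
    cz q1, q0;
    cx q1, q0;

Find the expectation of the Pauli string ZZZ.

The expectation value of ZZZ is sqrt(2)/2.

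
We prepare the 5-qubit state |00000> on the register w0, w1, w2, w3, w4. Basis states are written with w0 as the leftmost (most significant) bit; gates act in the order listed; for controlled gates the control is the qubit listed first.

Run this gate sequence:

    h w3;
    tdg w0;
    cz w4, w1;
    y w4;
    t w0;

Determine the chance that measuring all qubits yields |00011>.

The probability of measuring |00011> is 1/2.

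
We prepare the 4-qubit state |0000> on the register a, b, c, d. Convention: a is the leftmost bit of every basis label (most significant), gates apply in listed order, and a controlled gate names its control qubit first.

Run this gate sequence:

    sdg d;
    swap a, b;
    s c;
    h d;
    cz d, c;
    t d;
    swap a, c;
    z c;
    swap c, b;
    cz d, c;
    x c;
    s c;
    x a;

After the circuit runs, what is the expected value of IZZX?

The observable IZZX averages to -sqrt(2)/2.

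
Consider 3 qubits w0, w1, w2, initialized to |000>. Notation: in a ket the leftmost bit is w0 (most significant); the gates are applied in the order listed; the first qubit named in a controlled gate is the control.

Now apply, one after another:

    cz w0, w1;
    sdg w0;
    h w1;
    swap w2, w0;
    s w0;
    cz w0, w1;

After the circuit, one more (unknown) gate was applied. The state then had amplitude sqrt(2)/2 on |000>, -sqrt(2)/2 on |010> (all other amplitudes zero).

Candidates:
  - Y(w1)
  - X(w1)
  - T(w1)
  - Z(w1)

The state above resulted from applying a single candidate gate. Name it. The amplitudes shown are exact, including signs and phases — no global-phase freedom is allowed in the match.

The unique candidate consistent with the amplitudes is Z(w1).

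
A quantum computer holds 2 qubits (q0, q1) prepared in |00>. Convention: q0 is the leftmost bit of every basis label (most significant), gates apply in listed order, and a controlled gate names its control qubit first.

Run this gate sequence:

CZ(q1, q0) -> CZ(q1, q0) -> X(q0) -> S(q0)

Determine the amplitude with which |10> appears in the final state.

The amplitude on |10> is I. Key observation: the block from step 1 through step 2 cancels to the identity and can be dropped.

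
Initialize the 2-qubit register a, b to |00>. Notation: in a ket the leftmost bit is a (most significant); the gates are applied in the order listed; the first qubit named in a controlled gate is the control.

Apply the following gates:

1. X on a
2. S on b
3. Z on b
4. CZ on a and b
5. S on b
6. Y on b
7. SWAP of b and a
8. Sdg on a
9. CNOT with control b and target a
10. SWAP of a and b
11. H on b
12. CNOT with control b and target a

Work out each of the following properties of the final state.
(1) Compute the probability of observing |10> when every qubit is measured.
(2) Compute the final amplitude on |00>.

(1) The probability of measuring |10> is 1/2.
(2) |00> carries amplitude 0 in the final state.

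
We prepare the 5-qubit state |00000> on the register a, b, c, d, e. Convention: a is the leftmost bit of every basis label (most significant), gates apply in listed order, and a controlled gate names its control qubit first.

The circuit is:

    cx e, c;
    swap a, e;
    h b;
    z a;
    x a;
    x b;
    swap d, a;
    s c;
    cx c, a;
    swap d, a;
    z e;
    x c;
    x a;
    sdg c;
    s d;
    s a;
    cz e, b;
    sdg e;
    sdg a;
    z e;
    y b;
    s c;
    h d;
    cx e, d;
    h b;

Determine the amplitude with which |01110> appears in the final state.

The amplitude on |01110> is -sqrt(2)*I/2.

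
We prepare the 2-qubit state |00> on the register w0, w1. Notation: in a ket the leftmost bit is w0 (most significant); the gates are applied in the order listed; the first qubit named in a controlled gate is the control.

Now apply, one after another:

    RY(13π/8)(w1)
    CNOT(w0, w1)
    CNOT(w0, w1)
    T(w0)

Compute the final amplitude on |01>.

The amplitude on |01> is sin(3*pi/16). Key observation: steps 2-3 multiply out to the identity, so the circuit reduces to the remaining gates.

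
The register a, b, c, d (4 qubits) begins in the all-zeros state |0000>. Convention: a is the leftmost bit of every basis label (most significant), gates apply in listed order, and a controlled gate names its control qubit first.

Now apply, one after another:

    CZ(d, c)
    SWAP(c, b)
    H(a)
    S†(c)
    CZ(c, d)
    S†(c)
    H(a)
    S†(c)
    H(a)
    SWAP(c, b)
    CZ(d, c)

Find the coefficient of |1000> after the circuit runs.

The amplitude on |1000> is sqrt(2)/2.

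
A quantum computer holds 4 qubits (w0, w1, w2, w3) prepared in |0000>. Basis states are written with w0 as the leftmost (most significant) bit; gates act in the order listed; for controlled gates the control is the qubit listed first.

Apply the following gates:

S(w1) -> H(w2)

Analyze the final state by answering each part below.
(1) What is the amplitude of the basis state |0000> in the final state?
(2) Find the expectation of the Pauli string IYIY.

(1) The amplitude on |0000> is sqrt(2)/2.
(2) The observable IYIY averages to 0.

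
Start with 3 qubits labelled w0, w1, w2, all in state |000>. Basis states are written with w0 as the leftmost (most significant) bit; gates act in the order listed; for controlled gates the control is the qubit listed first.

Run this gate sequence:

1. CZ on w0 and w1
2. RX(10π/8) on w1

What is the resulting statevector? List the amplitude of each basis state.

After the circuit, the state carries amplitude -sqrt(2 - sqrt(2))/2 on |000>, -I*sqrt(sqrt(2) + 2)/2 on |010>, and 0 on every other basis state.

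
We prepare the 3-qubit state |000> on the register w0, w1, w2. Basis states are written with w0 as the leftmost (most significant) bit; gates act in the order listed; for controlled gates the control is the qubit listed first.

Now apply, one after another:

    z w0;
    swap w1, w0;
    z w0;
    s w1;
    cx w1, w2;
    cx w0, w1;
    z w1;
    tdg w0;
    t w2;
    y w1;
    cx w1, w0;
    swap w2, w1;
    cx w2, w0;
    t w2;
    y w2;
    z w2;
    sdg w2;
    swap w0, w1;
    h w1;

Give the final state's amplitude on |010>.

The amplitude on |010> is sqrt(2)*exp(I*pi/4)/2.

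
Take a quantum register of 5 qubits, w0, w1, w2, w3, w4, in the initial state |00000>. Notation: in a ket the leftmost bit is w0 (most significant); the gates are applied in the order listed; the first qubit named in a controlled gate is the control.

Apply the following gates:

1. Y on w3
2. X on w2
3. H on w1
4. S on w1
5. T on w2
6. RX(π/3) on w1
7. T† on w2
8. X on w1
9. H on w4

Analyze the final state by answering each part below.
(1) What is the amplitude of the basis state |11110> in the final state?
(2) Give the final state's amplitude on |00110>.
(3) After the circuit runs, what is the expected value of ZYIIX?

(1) |11110> carries amplitude 0 in the final state.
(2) The amplitude on |00110> is 1/4 - sqrt(3)/4.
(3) In the final state, ZYIIX has expectation -1/2.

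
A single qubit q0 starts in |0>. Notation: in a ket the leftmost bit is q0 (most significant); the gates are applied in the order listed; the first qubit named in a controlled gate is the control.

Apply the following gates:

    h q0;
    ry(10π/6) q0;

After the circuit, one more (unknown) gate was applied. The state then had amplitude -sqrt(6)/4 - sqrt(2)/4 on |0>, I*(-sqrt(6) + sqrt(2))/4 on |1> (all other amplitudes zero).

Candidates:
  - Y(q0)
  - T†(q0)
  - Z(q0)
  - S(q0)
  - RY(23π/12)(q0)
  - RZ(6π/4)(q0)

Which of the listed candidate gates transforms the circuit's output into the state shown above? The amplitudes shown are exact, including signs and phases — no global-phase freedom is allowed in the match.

The unique candidate consistent with the amplitudes is S(q0).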